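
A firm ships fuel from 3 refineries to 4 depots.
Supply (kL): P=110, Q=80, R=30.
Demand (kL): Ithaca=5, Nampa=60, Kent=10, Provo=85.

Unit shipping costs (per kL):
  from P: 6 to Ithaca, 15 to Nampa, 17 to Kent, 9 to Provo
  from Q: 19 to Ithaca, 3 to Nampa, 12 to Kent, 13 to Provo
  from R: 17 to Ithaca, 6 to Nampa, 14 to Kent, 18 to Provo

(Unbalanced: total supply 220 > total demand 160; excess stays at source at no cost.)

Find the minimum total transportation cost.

An optimal shipping plan:
  P→Ithaca: 5 × 6 = 30
  P→Provo: 85 × 9 = 765
  Q→Nampa: 60 × 3 = 180
  Q→Kent: 10 × 12 = 120
Total = 30 + 765 + 180 + 120 = 1095.

1095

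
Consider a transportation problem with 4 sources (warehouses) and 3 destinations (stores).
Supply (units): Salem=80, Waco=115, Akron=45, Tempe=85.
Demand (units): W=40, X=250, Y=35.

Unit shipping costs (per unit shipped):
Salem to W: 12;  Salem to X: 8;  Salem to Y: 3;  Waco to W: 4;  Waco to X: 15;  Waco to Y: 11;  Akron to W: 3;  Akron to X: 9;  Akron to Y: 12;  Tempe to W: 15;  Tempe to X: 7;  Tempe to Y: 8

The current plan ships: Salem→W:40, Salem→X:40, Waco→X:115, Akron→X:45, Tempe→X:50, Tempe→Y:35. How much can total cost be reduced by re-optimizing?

810

Current plan cost = 40·12 + 40·8 + 115·15 + 45·9 + 50·7 + 35·8 = 3560.
Optimal plan:
  Salem–X: 45 × 8 = 360
  Salem–Y: 35 × 3 = 105
  Waco–W: 40 × 4 = 160
  Waco–X: 75 × 15 = 1125
  Akron–X: 45 × 9 = 405
  Tempe–X: 85 × 7 = 595
Optimal cost = 2750.
Saving = 3560 − 2750 = 810.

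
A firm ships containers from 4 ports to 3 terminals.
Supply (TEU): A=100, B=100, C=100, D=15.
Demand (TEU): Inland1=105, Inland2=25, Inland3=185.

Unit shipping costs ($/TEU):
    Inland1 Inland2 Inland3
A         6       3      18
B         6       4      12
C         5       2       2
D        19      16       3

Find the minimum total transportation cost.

1790

A cheapest plan:
  A to Inland1: 75 × $6 = $450
  A to Inland2: 25 × $3 = $75
  B to Inland1: 30 × $6 = $180
  B to Inland3: 70 × $12 = $840
  C to Inland3: 100 × $2 = $200
  D to Inland3: 15 × $3 = $45
Total = 450 + 75 + 180 + 840 + 200 + 45 = $1790.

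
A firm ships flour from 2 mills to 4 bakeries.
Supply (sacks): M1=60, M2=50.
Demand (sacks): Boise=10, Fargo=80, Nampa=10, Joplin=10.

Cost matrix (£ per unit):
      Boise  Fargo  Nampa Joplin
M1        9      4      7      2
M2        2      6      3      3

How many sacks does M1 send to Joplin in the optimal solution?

0

Solving gives:
  M1 to Fargo: 60 × £4 = £240
  M2 to Boise: 10 × £2 = £20
  M2 to Fargo: 20 × £6 = £120
  M2 to Nampa: 10 × £3 = £30
  M2 to Joplin: 10 × £3 = £30
Total cost = £440.
The route M1→Joplin is not used.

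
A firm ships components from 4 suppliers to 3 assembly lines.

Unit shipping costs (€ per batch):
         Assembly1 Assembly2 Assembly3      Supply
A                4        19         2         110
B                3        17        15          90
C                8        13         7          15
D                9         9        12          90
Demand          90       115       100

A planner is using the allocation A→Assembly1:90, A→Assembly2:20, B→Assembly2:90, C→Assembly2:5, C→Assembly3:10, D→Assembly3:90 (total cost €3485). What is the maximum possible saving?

1830

Current plan cost = 90·4 + 20·19 + 90·17 + 5·13 + 10·7 + 90·12 = €3485.
Optimal plan:
  A to Assembly1: 10 × €4 = €40
  A to Assembly3: 100 × €2 = €200
  B to Assembly1: 80 × €3 = €240
  B to Assembly2: 10 × €17 = €170
  C to Assembly2: 15 × €13 = €195
  D to Assembly2: 90 × €9 = €810
Optimal cost = €1655.
Saving = 3485 − 1655 = €1830.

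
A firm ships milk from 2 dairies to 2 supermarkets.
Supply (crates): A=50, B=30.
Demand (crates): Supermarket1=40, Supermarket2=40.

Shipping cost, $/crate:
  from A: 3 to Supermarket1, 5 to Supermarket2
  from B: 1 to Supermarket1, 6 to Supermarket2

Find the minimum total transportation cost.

Optimal allocation:
  A->Supermarket1: 10 × $3 = $30
  A->Supermarket2: 40 × $5 = $200
  B->Supermarket1: 30 × $1 = $30
Total = 30 + 200 + 30 = $260.

260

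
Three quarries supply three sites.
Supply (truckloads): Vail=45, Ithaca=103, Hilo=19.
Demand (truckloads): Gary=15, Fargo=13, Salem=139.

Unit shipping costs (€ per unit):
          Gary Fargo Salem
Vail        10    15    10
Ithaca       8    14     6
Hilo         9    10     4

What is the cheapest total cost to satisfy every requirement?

1209

Optimal allocation:
  Vail to Gary: 15 × €10 = €150
  Vail to Fargo: 13 × €15 = €195
  Vail to Salem: 17 × €10 = €170
  Ithaca to Salem: 103 × €6 = €618
  Hilo to Salem: 19 × €4 = €76
Total = 150 + 195 + 170 + 618 + 76 = €1209.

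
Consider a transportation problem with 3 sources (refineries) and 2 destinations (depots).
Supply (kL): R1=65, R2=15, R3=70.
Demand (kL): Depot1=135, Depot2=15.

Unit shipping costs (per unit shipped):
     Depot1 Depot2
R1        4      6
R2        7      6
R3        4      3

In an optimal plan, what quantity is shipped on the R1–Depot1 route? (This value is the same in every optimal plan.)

Optimal shipments:
  R1–Depot1: 65 kL
  R2–Depot1: 15 kL
  R3–Depot1: 55 kL
  R3–Depot2: 15 kL
Total cost = 630.
So R1→Depot1 carries 65 kL.

65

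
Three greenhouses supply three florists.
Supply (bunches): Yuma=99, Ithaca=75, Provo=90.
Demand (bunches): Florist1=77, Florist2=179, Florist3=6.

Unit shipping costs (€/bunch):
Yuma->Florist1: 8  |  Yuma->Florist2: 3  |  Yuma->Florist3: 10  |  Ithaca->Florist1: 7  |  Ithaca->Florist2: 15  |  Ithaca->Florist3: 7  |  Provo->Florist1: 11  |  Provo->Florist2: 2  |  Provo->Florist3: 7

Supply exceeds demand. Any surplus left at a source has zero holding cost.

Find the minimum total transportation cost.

1036

A cheapest plan:
  Yuma–Florist1: 2 × €8 = €16
  Yuma–Florist2: 95 × €3 = €285
  Ithaca–Florist1: 75 × €7 = €525
  Provo–Florist2: 84 × €2 = €168
  Provo–Florist3: 6 × €7 = €42
Total = 16 + 285 + 525 + 168 + 42 = €1036.
(Supply check: Yuma ships 97; Ithaca ships 75; Provo ships 90.)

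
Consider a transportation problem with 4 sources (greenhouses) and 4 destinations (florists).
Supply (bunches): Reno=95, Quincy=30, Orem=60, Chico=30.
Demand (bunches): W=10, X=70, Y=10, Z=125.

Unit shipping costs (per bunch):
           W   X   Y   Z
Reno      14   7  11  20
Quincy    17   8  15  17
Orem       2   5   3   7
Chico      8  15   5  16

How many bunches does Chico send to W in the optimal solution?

The minimum-cost plan:
  Reno->X: 70 × 7 = 490
  Reno->Z: 25 × 20 = 500
  Quincy->Z: 30 × 17 = 510
  Orem->Z: 60 × 7 = 420
  Chico->W: 10 × 8 = 80
  Chico->Y: 10 × 5 = 50
  Chico->Z: 10 × 16 = 160
Total cost = 2210.
So Chico→W carries 10 bunches.

10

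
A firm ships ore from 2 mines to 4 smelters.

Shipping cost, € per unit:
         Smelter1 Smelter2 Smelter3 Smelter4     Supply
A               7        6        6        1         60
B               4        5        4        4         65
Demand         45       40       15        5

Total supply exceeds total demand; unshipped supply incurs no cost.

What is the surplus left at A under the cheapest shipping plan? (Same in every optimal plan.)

Minimum-cost shipments:
  A to Smelter2: 35 × €6 = €210
  A to Smelter4: 5 × €1 = €5
  B to Smelter1: 45 × €4 = €180
  B to Smelter2: 5 × €5 = €25
  B to Smelter3: 15 × €4 = €60
Total cost = €480.
A ships 40 of its 60, leaving 20.

20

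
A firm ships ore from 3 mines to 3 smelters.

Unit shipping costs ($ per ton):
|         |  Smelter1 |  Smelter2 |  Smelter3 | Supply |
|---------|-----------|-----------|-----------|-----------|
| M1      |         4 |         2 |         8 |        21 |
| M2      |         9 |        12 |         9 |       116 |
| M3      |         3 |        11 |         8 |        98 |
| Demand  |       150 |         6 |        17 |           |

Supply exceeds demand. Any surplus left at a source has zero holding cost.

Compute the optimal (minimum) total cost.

852

An optimal shipping plan:
  M1→Smelter1: 15 × $4 = $60
  M1→Smelter2: 6 × $2 = $12
  M2→Smelter1: 37 × $9 = $333
  M2→Smelter3: 17 × $9 = $153
  M3→Smelter1: 98 × $3 = $294
Total = 60 + 12 + 333 + 153 + 294 = $852.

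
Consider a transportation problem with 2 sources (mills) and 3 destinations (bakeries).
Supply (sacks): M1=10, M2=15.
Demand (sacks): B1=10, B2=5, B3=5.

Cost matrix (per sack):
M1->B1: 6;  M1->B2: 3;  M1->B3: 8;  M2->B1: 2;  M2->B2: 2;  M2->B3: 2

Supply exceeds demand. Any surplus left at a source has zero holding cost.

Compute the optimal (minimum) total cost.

An optimal shipping plan:
  M1–B2: 5 × 3 = 15
  M2–B1: 10 × 2 = 20
  M2–B3: 5 × 2 = 10
Total = 15 + 20 + 10 = 45.
(Supply check: M1 ships 5; M2 ships 15.)

45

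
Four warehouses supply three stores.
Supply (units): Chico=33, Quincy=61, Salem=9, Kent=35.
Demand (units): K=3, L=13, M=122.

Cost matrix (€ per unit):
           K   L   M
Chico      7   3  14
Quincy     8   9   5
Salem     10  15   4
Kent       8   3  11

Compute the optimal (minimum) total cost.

A cheapest plan:
  Chico→K: 3 × €7 = €21
  Chico→L: 13 × €3 = €39
  Chico→M: 17 × €14 = €238
  Quincy→M: 61 × €5 = €305
  Salem→M: 9 × €4 = €36
  Kent→M: 35 × €11 = €385
Total = 21 + 39 + 238 + 305 + 36 + 385 = €1024.

1024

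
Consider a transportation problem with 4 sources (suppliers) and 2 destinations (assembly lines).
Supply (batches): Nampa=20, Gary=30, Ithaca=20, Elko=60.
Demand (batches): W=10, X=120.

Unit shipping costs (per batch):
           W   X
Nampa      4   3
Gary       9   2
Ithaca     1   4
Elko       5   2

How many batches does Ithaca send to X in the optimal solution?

The minimum-cost plan:
  Nampa->X: 20 × 3 = 60
  Gary->X: 30 × 2 = 60
  Ithaca->W: 10 × 1 = 10
  Ithaca->X: 10 × 4 = 40
  Elko->X: 60 × 2 = 120
Total cost = 290.
So Ithaca→X carries 10 batches.

10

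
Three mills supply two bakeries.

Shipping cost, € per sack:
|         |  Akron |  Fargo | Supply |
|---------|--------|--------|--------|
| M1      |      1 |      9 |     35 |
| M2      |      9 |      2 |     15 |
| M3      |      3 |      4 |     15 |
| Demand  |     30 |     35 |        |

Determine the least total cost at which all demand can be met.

165

An optimal shipping plan:
  M1→Akron: 30 × €1 = €30
  M1→Fargo: 5 × €9 = €45
  M2→Fargo: 15 × €2 = €30
  M3→Fargo: 15 × €4 = €60
Total = 30 + 45 + 30 + 60 = €165.
(Supply check: M1 ships 35; M2 ships 15; M3 ships 15.)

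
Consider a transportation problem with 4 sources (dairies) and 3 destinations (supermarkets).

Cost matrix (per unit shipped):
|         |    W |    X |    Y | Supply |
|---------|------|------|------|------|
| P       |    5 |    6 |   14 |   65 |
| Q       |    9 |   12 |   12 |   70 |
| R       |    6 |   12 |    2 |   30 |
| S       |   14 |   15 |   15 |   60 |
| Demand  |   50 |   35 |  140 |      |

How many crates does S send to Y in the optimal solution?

Optimal shipments:
  P–W: 30 × 5 = 150
  P–X: 35 × 6 = 210
  Q–W: 20 × 9 = 180
  Q–Y: 50 × 12 = 600
  R–Y: 30 × 2 = 60
  S–Y: 60 × 15 = 900
Total cost = 2100.
So S→Y carries 60 crates.

60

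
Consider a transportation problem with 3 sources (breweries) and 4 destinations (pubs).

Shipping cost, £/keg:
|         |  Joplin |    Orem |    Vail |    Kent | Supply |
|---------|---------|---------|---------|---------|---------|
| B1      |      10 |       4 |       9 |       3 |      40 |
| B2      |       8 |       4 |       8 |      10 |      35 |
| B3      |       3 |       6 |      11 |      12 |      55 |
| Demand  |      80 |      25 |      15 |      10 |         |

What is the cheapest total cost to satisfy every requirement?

620

Optimal allocation:
  B1->Orem: 25 × £4 = £100
  B1->Vail: 5 × £9 = £45
  B1->Kent: 10 × £3 = £30
  B2->Joplin: 25 × £8 = £200
  B2->Vail: 10 × £8 = £80
  B3->Joplin: 55 × £3 = £165
Total = 100 + 45 + 30 + 200 + 80 + 165 = £620.
(Supply check: B1 ships 40; B2 ships 35; B3 ships 55.)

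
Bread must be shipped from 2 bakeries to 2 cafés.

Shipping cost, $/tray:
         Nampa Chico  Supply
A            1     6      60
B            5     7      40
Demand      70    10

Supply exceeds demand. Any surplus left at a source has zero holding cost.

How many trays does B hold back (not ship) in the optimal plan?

20

Minimum-cost shipments:
  A to Nampa: 60 × $1 = $60
  B to Nampa: 10 × $5 = $50
  B to Chico: 10 × $7 = $70
Total cost = $180.
B ships 20 of its 40, leaving 20.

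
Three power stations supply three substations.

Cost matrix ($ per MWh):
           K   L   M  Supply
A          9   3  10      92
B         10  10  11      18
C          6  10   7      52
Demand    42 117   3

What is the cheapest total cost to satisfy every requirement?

799

An optimal shipping plan:
  A to L: 92 MWh
  B to L: 18 MWh
  C to K: 42 MWh
  C to L: 7 MWh
  C to M: 3 MWh
Total cost = $799.
(Supply check: A ships 92; B ships 18; C ships 52.)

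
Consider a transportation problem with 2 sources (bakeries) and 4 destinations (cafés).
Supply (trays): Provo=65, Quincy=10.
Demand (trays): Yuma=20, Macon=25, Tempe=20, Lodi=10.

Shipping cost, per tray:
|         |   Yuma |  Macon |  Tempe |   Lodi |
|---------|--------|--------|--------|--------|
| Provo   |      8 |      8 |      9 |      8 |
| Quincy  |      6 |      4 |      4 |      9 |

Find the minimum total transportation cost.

570

One minimum-cost allocation:
  Provo->Yuma: 20 × 8 = 160
  Provo->Macon: 25 × 8 = 200
  Provo->Tempe: 10 × 9 = 90
  Provo->Lodi: 10 × 8 = 80
  Quincy->Tempe: 10 × 4 = 40
Total = 160 + 200 + 90 + 80 + 40 = 570.
(Supply check: Provo ships 65; Quincy ships 10.)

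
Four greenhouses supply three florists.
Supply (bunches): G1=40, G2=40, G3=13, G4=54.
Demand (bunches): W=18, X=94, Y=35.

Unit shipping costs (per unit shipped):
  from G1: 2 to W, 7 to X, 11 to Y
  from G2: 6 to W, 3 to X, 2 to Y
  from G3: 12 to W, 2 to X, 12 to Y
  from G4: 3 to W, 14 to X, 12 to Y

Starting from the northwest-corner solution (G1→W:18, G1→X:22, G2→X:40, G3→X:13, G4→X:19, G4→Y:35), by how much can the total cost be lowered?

108

Current plan cost = 18·2 + 22·7 + 40·3 + 13·2 + 19·14 + 35·12 = 1022.
Optimal plan:
  G1–X: 40 × 7 = 280
  G2–X: 40 × 3 = 120
  G3–X: 13 × 2 = 26
  G4–W: 18 × 3 = 54
  G4–X: 1 × 14 = 14
  G4–Y: 35 × 12 = 420
Optimal cost = 914.
Saving = 1022 − 914 = 108.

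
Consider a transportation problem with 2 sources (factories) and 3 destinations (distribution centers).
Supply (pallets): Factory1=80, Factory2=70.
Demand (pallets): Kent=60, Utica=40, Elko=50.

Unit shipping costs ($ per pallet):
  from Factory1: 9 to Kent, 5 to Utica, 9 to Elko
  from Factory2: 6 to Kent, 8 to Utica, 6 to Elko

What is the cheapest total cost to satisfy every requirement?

980

Optimal allocation:
  Factory1→Kent: 40 × $9 = $360
  Factory1→Utica: 40 × $5 = $200
  Factory2→Kent: 20 × $6 = $120
  Factory2→Elko: 50 × $6 = $300
Total = 360 + 200 + 120 + 300 = $980.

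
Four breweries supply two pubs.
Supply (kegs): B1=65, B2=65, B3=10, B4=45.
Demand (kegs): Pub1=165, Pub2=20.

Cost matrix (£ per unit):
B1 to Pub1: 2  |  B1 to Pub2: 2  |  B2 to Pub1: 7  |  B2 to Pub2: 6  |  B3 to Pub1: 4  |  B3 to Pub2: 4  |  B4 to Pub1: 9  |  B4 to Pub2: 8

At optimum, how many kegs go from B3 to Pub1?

10

Solving gives:
  B1–Pub1: 65 kegs
  B2–Pub1: 65 kegs
  B3–Pub1: 10 kegs
  B4–Pub1: 25 kegs
  B4–Pub2: 20 kegs
Total cost = £1010.
So B3→Pub1 carries 10 kegs.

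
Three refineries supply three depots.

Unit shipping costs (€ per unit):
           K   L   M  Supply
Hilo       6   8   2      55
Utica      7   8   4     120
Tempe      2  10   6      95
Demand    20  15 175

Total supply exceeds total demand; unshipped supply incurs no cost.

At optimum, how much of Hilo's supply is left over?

Minimum-cost shipments:
  Hilo→M: 55 kL
  Utica→L: 15 kL
  Utica→M: 105 kL
  Tempe→K: 20 kL
  Tempe→M: 15 kL
Total cost = €780.
Hilo ships 55 of its 55, leaving 0.

0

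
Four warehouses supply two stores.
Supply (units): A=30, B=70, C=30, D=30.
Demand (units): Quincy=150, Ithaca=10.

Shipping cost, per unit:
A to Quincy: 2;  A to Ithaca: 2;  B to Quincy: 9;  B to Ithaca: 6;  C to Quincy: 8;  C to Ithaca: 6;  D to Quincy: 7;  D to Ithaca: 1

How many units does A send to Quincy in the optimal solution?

30

Optimal shipments:
  A->Quincy: 30 units
  B->Quincy: 70 units
  C->Quincy: 30 units
  D->Quincy: 20 units
  D->Ithaca: 10 units
Total cost = 1080.
So A→Quincy carries 30 units.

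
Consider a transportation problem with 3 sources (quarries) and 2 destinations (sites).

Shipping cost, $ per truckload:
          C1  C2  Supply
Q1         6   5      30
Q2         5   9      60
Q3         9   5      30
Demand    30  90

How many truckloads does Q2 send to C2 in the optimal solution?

The minimum-cost plan:
  Q1–C2: 30 × $5 = $150
  Q2–C1: 30 × $5 = $150
  Q2–C2: 30 × $9 = $270
  Q3–C2: 30 × $5 = $150
Total cost = $720.
So Q2→C2 carries 30 truckloads.

30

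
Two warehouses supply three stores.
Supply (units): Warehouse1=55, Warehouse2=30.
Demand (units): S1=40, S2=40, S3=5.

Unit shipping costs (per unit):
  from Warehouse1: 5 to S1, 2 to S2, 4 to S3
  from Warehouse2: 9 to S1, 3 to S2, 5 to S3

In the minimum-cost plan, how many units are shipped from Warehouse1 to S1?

The minimum-cost plan:
  Warehouse1–S1: 40 × 5 = 200
  Warehouse1–S2: 15 × 2 = 30
  Warehouse2–S2: 25 × 3 = 75
  Warehouse2–S3: 5 × 5 = 25
Total cost = 330.
So Warehouse1→S1 carries 40 units.

40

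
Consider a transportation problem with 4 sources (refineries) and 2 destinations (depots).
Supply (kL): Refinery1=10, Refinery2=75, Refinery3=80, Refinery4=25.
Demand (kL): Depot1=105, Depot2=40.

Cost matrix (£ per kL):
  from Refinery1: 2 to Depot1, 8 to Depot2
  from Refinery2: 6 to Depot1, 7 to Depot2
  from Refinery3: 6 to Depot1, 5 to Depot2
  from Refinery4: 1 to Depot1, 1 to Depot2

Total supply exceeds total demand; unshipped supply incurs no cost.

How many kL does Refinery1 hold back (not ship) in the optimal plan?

0

An optimal plan:
  Refinery1->Depot1: 10 × £2 = £20
  Refinery2->Depot1: 30 × £6 = £180
  Refinery3->Depot1: 40 × £6 = £240
  Refinery3->Depot2: 40 × £5 = £200
  Refinery4->Depot1: 25 × £1 = £25
Total cost = £665.
Refinery1 ships 10 of its 10, leaving 0.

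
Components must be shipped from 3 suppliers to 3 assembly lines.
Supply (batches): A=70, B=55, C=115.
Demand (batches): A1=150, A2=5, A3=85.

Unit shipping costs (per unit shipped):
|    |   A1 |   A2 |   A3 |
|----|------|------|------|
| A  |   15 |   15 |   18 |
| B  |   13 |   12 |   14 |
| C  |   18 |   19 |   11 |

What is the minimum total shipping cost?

Optimal allocation:
  A to A1: 70 × 15 = 1050
  B to A1: 50 × 13 = 650
  B to A2: 5 × 12 = 60
  C to A1: 30 × 18 = 540
  C to A3: 85 × 11 = 935
Total = 1050 + 650 + 60 + 540 + 935 = 3235.
(Supply check: A ships 70; B ships 55; C ships 115.)

3235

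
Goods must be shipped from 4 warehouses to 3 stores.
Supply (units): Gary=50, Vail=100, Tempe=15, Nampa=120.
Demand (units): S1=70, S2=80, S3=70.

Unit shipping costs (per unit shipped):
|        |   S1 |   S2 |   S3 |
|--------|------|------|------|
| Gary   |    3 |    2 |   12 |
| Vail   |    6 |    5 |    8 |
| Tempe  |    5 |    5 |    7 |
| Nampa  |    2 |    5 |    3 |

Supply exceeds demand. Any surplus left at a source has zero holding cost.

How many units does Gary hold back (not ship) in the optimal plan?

0

Minimum-cost shipments:
  Gary→S2: 50 × 2 = 100
  Vail→S1: 5 × 6 = 30
  Vail→S2: 30 × 5 = 150
  Tempe→S1: 15 × 5 = 75
  Nampa→S1: 50 × 2 = 100
  Nampa→S3: 70 × 3 = 210
Total cost = 665.
Gary ships 50 of its 50, leaving 0.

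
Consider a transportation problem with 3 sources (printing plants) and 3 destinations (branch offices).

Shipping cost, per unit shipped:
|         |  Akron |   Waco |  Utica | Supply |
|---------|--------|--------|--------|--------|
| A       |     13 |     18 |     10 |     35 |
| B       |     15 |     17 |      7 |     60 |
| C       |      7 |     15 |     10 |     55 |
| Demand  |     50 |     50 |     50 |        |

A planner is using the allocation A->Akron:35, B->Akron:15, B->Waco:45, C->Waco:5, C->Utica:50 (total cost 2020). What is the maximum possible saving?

445

Current plan cost = 35·13 + 15·15 + 45·17 + 5·15 + 50·10 = 2020.
Optimal plan:
  A to Waco: 35 × 18 = 630
  B to Waco: 10 × 17 = 170
  B to Utica: 50 × 7 = 350
  C to Akron: 50 × 7 = 350
  C to Waco: 5 × 15 = 75
Optimal cost = 1575.
Saving = 2020 − 1575 = 445.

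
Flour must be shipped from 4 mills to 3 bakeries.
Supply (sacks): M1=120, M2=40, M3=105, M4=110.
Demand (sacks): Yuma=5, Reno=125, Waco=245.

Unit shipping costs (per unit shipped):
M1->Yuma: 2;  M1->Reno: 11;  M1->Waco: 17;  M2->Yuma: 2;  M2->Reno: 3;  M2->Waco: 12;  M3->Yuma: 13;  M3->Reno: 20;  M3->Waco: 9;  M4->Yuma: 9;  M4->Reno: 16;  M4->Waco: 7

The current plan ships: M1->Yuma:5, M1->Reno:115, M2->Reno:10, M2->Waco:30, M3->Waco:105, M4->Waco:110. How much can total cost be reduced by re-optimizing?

Current plan cost = 5·2 + 115·11 + 10·3 + 30·12 + 105·9 + 110·7 = 3380.
Optimal plan:
  M1->Yuma: 5 × 2 = 10
  M1->Reno: 85 × 11 = 935
  M1->Waco: 30 × 17 = 510
  M2->Reno: 40 × 3 = 120
  M3->Waco: 105 × 9 = 945
  M4->Waco: 110 × 7 = 770
Optimal cost = 3290.
Saving = 3380 − 3290 = 90.

90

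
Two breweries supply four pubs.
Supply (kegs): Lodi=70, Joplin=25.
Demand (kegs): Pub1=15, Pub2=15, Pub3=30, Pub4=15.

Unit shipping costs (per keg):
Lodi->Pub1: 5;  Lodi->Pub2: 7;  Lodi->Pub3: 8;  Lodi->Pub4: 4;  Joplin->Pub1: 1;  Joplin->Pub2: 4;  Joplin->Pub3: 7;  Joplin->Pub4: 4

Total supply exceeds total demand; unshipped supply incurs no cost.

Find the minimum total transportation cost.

One minimum-cost allocation:
  Lodi->Pub2: 5 × 7 = 35
  Lodi->Pub3: 30 × 8 = 240
  Lodi->Pub4: 15 × 4 = 60
  Joplin->Pub1: 15 × 1 = 15
  Joplin->Pub2: 10 × 4 = 40
Total = 35 + 240 + 60 + 15 + 40 = 390.
(Supply check: Lodi ships 50; Joplin ships 25.)

390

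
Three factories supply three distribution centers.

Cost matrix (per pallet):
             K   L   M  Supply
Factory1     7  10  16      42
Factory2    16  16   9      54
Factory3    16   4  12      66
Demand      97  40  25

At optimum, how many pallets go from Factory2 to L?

Optimal shipments:
  Factory1→K: 42 × 7 = 294
  Factory2→K: 29 × 16 = 464
  Factory2→M: 25 × 9 = 225
  Factory3→K: 26 × 16 = 416
  Factory3→L: 40 × 4 = 160
Total cost = 1559.
The route Factory2→L is not used.

0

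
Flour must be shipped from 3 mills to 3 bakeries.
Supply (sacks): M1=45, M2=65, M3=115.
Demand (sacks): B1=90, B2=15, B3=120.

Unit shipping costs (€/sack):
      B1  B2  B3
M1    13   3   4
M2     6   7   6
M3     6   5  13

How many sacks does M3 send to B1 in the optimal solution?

Solving gives:
  M1–B3: 45 × €4 = €180
  M2–B3: 65 × €6 = €390
  M3–B1: 90 × €6 = €540
  M3–B2: 15 × €5 = €75
  M3–B3: 10 × €13 = €130
Total cost = €1315.
So M3→B1 carries 90 sacks.

90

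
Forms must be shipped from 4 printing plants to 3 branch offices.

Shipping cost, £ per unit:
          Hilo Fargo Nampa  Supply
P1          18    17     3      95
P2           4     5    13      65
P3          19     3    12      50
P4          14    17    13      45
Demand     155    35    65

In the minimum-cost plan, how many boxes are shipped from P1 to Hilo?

30

The minimum-cost plan:
  P1 to Hilo: 30 × £18 = £540
  P1 to Nampa: 65 × £3 = £195
  P2 to Hilo: 65 × £4 = £260
  P3 to Hilo: 15 × £19 = £285
  P3 to Fargo: 35 × £3 = £105
  P4 to Hilo: 45 × £14 = £630
Total cost = £2015.
So P1→Hilo carries 30 boxes.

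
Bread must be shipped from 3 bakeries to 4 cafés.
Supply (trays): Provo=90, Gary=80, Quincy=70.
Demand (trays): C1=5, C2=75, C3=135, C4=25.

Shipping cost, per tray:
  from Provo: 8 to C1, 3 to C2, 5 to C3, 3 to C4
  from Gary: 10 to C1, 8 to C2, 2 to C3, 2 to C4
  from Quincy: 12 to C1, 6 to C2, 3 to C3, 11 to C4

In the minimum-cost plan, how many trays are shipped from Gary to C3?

65

Optimal shipments:
  Provo to C1: 5 trays
  Provo to C2: 75 trays
  Provo to C4: 10 trays
  Gary to C3: 65 trays
  Gary to C4: 15 trays
  Quincy to C3: 70 trays
Total cost = 665.
So Gary→C3 carries 65 trays.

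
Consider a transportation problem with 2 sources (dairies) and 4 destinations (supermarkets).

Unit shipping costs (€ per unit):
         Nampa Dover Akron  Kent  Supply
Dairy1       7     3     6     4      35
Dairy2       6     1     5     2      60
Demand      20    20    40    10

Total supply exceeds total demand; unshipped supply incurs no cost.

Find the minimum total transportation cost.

390

One minimum-cost allocation:
  Dairy1–Akron: 30 crates
  Dairy2–Nampa: 20 crates
  Dairy2–Dover: 20 crates
  Dairy2–Akron: 10 crates
  Dairy2–Kent: 10 crates
Total cost = €390.
(Supply check: Dairy1 ships 30; Dairy2 ships 60.)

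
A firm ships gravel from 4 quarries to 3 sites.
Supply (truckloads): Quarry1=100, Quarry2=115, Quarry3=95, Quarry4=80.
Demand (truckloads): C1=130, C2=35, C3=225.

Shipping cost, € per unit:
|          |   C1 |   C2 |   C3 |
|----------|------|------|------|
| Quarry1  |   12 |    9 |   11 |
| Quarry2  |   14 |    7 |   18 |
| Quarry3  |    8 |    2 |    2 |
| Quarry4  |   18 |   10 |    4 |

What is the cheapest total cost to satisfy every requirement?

An optimal shipping plan:
  Quarry1–C1: 50 × €12 = €600
  Quarry1–C3: 50 × €11 = €550
  Quarry2–C1: 80 × €14 = €1120
  Quarry2–C2: 35 × €7 = €245
  Quarry3–C3: 95 × €2 = €190
  Quarry4–C3: 80 × €4 = €320
Total = 600 + 550 + 1120 + 245 + 190 + 320 = €3025.
(Supply check: Quarry1 ships 100; Quarry2 ships 115; Quarry3 ships 95; Quarry4 ships 80.)

3025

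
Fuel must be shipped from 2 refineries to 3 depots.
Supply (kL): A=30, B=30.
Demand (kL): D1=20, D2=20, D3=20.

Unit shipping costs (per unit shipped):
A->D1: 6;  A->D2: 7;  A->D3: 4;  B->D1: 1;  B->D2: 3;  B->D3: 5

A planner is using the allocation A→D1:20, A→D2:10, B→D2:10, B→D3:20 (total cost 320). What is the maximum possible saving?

Current plan cost = 20·6 + 10·7 + 10·3 + 20·5 = 320.
Optimal plan:
  A–D2: 10 × 7 = 70
  A–D3: 20 × 4 = 80
  B–D1: 20 × 1 = 20
  B–D2: 10 × 3 = 30
Optimal cost = 200.
Saving = 320 − 200 = 120.

120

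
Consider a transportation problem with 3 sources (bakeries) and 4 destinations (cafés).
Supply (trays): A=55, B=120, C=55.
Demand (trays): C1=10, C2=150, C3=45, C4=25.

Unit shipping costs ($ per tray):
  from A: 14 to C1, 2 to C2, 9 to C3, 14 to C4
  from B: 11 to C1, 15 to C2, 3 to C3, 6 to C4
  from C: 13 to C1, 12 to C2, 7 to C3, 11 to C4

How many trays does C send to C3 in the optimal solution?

0

Solving gives:
  A to C2: 55 trays
  B to C1: 10 trays
  B to C2: 40 trays
  B to C3: 45 trays
  B to C4: 25 trays
  C to C2: 55 trays
Total cost = $1765.
The route C→C3 is not used.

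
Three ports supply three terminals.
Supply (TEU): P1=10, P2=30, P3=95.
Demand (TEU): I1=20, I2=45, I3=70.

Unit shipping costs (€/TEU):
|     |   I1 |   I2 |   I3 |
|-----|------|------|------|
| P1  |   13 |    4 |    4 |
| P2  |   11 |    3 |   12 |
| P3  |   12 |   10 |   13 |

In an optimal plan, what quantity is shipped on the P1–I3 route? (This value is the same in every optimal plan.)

10

The minimum-cost plan:
  P1->I3: 10 × €4 = €40
  P2->I2: 30 × €3 = €90
  P3->I1: 20 × €12 = €240
  P3->I2: 15 × €10 = €150
  P3->I3: 60 × €13 = €780
Total cost = €1300.
So P1→I3 carries 10 TEU.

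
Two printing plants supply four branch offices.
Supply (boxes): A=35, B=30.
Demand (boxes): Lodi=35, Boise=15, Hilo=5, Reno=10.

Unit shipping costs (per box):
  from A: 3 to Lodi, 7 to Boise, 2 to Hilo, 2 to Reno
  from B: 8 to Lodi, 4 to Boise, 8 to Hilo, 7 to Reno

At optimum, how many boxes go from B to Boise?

Optimal shipments:
  A→Lodi: 20 × 3 = 60
  A→Hilo: 5 × 2 = 10
  A→Reno: 10 × 2 = 20
  B→Lodi: 15 × 8 = 120
  B→Boise: 15 × 4 = 60
Total cost = 270.
So B→Boise carries 15 boxes.

15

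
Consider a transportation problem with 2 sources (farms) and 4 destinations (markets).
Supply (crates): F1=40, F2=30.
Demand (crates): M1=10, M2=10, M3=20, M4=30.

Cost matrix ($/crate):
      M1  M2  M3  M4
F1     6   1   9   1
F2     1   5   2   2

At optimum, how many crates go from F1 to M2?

10

The minimum-cost plan:
  F1->M2: 10 × $1 = $10
  F1->M4: 30 × $1 = $30
  F2->M1: 10 × $1 = $10
  F2->M3: 20 × $2 = $40
Total cost = $90.
So F1→M2 carries 10 crates.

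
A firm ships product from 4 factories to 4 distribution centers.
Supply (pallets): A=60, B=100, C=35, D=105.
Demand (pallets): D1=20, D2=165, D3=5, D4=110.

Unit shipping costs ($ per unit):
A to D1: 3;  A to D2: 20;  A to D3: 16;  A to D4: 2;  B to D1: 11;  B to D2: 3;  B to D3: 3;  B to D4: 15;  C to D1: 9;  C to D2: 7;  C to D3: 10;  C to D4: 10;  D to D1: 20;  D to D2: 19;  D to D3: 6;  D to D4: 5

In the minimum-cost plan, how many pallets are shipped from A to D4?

Optimal shipments:
  A–D1: 20 × $3 = $60
  A–D4: 40 × $2 = $80
  B–D2: 100 × $3 = $300
  C–D2: 35 × $7 = $245
  D–D2: 30 × $19 = $570
  D–D3: 5 × $6 = $30
  D–D4: 70 × $5 = $350
Total cost = $1635.
So A→D4 carries 40 pallets.

40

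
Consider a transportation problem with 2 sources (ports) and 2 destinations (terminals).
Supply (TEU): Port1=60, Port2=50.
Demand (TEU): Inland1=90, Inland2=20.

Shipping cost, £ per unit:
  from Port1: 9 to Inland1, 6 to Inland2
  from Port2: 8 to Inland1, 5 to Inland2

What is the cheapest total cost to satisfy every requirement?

Optimal allocation:
  Port1→Inland1: 40 × £9 = £360
  Port1→Inland2: 20 × £6 = £120
  Port2→Inland1: 50 × £8 = £400
Total = 360 + 120 + 400 = £880.

880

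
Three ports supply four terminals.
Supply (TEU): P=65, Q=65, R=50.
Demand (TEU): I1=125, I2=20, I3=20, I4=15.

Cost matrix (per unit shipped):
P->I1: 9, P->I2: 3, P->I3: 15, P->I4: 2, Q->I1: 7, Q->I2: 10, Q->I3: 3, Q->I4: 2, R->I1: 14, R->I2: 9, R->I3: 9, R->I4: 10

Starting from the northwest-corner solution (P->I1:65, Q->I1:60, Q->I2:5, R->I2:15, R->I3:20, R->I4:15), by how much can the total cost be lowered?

Current plan cost = 65·9 + 60·7 + 5·10 + 15·9 + 20·9 + 15·10 = 1520.
Optimal plan:
  P->I1: 30 TEU
  P->I2: 20 TEU
  P->I4: 15 TEU
  Q->I1: 65 TEU
  R->I1: 30 TEU
  R->I3: 20 TEU
Optimal cost = 1415.
Saving = 1520 − 1415 = 105.

105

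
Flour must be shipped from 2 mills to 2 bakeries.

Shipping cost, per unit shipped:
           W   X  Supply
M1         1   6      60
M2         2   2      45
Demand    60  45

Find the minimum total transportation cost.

150

Optimal allocation:
  M1→W: 60 sacks
  M2→X: 45 sacks
Total cost = 150.
(Supply check: M1 ships 60; M2 ships 45.)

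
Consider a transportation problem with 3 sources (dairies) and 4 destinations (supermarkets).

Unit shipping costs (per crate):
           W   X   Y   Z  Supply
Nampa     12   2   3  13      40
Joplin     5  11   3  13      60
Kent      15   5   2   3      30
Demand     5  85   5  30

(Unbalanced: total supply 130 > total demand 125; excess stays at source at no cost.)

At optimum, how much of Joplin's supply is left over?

5

Minimum-cost shipments:
  Nampa to X: 40 × 2 = 80
  Joplin to W: 5 × 5 = 25
  Joplin to X: 45 × 11 = 495
  Joplin to Y: 5 × 3 = 15
  Kent to Z: 30 × 3 = 90
Total cost = 705.
Joplin ships 55 of its 60, leaving 5.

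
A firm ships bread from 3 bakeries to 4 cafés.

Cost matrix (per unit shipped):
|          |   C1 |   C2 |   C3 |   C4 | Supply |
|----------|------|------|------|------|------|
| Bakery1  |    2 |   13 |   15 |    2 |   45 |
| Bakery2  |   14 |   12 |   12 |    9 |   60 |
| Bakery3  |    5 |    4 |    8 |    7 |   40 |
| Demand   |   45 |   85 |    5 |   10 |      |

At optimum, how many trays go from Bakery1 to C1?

Optimal shipments:
  Bakery1 to C1: 45 × 2 = 90
  Bakery2 to C2: 45 × 12 = 540
  Bakery2 to C3: 5 × 12 = 60
  Bakery2 to C4: 10 × 9 = 90
  Bakery3 to C2: 40 × 4 = 160
Total cost = 940.
So Bakery1→C1 carries 45 trays.

45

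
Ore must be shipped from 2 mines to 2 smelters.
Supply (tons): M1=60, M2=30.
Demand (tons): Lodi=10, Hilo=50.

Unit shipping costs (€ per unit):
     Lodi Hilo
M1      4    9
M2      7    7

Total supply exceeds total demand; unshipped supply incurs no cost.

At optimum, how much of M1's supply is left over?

30

An optimal plan:
  M1→Lodi: 10 × €4 = €40
  M1→Hilo: 20 × €9 = €180
  M2→Hilo: 30 × €7 = €210
Total cost = €430.
M1 ships 30 of its 60, leaving 30.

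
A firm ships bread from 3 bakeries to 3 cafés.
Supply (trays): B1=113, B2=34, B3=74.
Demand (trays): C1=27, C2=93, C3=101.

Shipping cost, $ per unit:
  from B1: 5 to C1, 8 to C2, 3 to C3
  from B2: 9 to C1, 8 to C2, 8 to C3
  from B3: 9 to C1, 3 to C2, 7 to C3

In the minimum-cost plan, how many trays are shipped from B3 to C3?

0

Solving gives:
  B1–C1: 12 × $5 = $60
  B1–C3: 101 × $3 = $303
  B2–C1: 15 × $9 = $135
  B2–C2: 19 × $8 = $152
  B3–C2: 74 × $3 = $222
Total cost = $872.
The route B3→C3 is not used.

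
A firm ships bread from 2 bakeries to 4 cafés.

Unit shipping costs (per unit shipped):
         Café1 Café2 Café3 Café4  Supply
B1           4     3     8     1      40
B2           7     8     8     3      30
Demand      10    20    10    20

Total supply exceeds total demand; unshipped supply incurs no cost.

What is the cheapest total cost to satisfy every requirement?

220

A cheapest plan:
  B1→Café1: 10 trays
  B1→Café2: 20 trays
  B1→Café4: 10 trays
  B2→Café3: 10 trays
  B2→Café4: 10 trays
Total cost = 220.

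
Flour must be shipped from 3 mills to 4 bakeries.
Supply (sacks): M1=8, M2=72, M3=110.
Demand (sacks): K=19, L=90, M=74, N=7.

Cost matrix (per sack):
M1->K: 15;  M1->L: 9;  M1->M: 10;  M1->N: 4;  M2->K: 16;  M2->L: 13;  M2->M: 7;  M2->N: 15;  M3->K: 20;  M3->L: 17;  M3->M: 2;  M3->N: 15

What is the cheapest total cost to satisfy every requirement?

1790

One minimum-cost allocation:
  M1→L: 1 × 9 = 9
  M1→N: 7 × 4 = 28
  M2→L: 72 × 13 = 936
  M3→K: 19 × 20 = 380
  M3→L: 17 × 17 = 289
  M3→M: 74 × 2 = 148
Total = 9 + 28 + 936 + 380 + 289 + 148 = 1790.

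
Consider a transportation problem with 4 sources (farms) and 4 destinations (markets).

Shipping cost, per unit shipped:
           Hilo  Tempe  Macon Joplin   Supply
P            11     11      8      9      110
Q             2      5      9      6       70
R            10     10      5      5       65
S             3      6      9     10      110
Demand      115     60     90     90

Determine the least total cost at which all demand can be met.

Optimal allocation:
  P–Macon: 90 × 8 = 720
  P–Joplin: 20 × 9 = 180
  Q–Hilo: 65 × 2 = 130
  Q–Joplin: 5 × 6 = 30
  R–Joplin: 65 × 5 = 325
  S–Hilo: 50 × 3 = 150
  S–Tempe: 60 × 6 = 360
Total = 720 + 180 + 130 + 30 + 325 + 150 + 360 = 1895.

1895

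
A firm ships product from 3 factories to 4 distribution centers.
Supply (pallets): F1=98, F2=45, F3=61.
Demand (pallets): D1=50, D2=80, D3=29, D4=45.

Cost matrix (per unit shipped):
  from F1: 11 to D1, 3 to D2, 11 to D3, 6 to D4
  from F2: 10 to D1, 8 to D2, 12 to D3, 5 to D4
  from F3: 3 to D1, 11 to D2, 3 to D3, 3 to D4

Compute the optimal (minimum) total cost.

A cheapest plan:
  F1->D2: 80 pallets
  F1->D4: 18 pallets
  F2->D1: 18 pallets
  F2->D4: 27 pallets
  F3->D1: 32 pallets
  F3->D3: 29 pallets
Total cost = 846.

846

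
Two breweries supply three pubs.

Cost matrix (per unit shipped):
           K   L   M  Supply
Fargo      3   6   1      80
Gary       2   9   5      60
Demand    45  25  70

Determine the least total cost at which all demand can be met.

Optimal allocation:
  Fargo to L: 10 × 6 = 60
  Fargo to M: 70 × 1 = 70
  Gary to K: 45 × 2 = 90
  Gary to L: 15 × 9 = 135
Total = 60 + 70 + 90 + 135 = 355.

355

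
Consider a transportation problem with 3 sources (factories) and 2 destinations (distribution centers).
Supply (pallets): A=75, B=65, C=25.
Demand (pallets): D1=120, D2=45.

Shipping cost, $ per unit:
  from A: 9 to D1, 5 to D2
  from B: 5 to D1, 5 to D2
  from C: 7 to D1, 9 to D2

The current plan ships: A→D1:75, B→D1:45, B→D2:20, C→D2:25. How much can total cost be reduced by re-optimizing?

Current plan cost = 75·9 + 45·5 + 20·5 + 25·9 = $1225.
Optimal plan:
  A to D1: 30 × $9 = $270
  A to D2: 45 × $5 = $225
  B to D1: 65 × $5 = $325
  C to D1: 25 × $7 = $175
Optimal cost = $995.
Saving = 1225 − 995 = $230.

230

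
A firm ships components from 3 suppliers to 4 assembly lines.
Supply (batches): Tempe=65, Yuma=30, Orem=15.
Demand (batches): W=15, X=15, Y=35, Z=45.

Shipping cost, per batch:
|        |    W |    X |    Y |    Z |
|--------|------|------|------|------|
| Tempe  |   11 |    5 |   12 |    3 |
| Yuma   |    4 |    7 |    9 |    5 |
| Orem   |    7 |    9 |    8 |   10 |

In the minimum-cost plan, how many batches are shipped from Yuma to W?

15

Optimal shipments:
  Tempe->X: 15 × 5 = 75
  Tempe->Y: 5 × 12 = 60
  Tempe->Z: 45 × 3 = 135
  Yuma->W: 15 × 4 = 60
  Yuma->Y: 15 × 9 = 135
  Orem->Y: 15 × 8 = 120
Total cost = 585.
So Yuma→W carries 15 batches.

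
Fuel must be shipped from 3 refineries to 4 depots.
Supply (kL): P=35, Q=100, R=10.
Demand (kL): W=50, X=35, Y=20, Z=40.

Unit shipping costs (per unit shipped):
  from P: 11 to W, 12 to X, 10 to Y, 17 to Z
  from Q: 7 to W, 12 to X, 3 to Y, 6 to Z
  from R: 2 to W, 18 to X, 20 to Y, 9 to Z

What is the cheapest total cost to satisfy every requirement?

An optimal shipping plan:
  P->X: 35 × 12 = 420
  Q->W: 40 × 7 = 280
  Q->Y: 20 × 3 = 60
  Q->Z: 40 × 6 = 240
  R->W: 10 × 2 = 20
Total = 420 + 280 + 60 + 240 + 20 = 1020.

1020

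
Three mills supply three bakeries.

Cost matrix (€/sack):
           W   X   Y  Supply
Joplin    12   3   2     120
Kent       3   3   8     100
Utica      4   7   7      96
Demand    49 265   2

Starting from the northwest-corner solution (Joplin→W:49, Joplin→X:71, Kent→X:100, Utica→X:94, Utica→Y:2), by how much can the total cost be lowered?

590

Current plan cost = 49·12 + 71·3 + 100·3 + 94·7 + 2·7 = €1773.
Optimal plan:
  Joplin->X: 118 × €3 = €354
  Joplin->Y: 2 × €2 = €4
  Kent->X: 100 × €3 = €300
  Utica->W: 49 × €4 = €196
  Utica->X: 47 × €7 = €329
Optimal cost = €1183.
Saving = 1773 − 1183 = €590.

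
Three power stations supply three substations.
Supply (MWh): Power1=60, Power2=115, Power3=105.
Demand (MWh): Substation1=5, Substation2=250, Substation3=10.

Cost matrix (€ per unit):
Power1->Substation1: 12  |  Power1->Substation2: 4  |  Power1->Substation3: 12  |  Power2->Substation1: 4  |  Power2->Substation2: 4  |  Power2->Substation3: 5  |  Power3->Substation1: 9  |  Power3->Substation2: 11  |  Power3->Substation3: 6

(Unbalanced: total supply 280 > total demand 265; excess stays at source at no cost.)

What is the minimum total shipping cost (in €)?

1630

Optimal allocation:
  Power1→Substation2: 60 × €4 = €240
  Power2→Substation2: 115 × €4 = €460
  Power3→Substation1: 5 × €9 = €45
  Power3→Substation2: 75 × €11 = €825
  Power3→Substation3: 10 × €6 = €60
Total = 240 + 460 + 45 + 825 + 60 = €1630.
(Supply check: Power1 ships 60; Power2 ships 115; Power3 ships 90.)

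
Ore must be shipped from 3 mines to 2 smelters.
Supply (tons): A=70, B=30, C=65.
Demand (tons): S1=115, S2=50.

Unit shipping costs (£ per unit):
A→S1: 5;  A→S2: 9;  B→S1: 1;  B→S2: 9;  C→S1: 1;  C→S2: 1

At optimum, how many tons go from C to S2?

50

Solving gives:
  A→S1: 70 × £5 = £350
  B→S1: 30 × £1 = £30
  C→S1: 15 × £1 = £15
  C→S2: 50 × £1 = £50
Total cost = £445.
So C→S2 carries 50 tons.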